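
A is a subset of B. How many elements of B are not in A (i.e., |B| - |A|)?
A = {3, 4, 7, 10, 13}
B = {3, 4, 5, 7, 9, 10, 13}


Set A = {3, 4, 7, 10, 13}, |A| = 5
Set B = {3, 4, 5, 7, 9, 10, 13}, |B| = 7
Since A ⊆ B: B \ A = {5, 9}
|B| - |A| = 7 - 5 = 2

2


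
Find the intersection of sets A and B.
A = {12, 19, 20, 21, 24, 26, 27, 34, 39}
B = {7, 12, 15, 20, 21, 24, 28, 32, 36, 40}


Set A = {12, 19, 20, 21, 24, 26, 27, 34, 39}
Set B = {7, 12, 15, 20, 21, 24, 28, 32, 36, 40}
A ∩ B includes only elements in both sets.
Check each element of A against B:
12 ✓, 19 ✗, 20 ✓, 21 ✓, 24 ✓, 26 ✗, 27 ✗, 34 ✗, 39 ✗
A ∩ B = {12, 20, 21, 24}

{12, 20, 21, 24}


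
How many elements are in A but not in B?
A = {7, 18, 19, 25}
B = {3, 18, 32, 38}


Set A = {7, 18, 19, 25}
Set B = {3, 18, 32, 38}
A \ B = {7, 19, 25}
|A \ B| = 3

3


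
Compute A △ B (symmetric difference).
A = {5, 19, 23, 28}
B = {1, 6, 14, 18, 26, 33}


Set A = {5, 19, 23, 28}
Set B = {1, 6, 14, 18, 26, 33}
A △ B = (A \ B) ∪ (B \ A)
Elements in A but not B: {5, 19, 23, 28}
Elements in B but not A: {1, 6, 14, 18, 26, 33}
A △ B = {1, 5, 6, 14, 18, 19, 23, 26, 28, 33}

{1, 5, 6, 14, 18, 19, 23, 26, 28, 33}


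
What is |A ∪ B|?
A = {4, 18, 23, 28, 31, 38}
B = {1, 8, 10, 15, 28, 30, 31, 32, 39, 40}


Set A = {4, 18, 23, 28, 31, 38}, |A| = 6
Set B = {1, 8, 10, 15, 28, 30, 31, 32, 39, 40}, |B| = 10
A ∩ B = {28, 31}, |A ∩ B| = 2
|A ∪ B| = |A| + |B| - |A ∩ B| = 6 + 10 - 2 = 14

14


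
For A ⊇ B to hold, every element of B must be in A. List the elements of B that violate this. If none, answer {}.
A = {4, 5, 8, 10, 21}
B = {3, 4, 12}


Set A = {4, 5, 8, 10, 21}
Set B = {3, 4, 12}
Check each element of B against A:
3 ∉ A (include), 4 ∈ A, 12 ∉ A (include)
Elements of B not in A: {3, 12}

{3, 12}


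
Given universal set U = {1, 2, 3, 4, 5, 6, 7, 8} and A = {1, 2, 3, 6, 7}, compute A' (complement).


Universal set U = {1, 2, 3, 4, 5, 6, 7, 8}
Set A = {1, 2, 3, 6, 7}
A' = U \ A = elements in U but not in A
Checking each element of U:
1 (in A, exclude), 2 (in A, exclude), 3 (in A, exclude), 4 (not in A, include), 5 (not in A, include), 6 (in A, exclude), 7 (in A, exclude), 8 (not in A, include)
A' = {4, 5, 8}

{4, 5, 8}


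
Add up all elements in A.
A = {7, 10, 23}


Set A = {7, 10, 23}
Sum = 7 + 10 + 23 = 40

40


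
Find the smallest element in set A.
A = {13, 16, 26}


Set A = {13, 16, 26}
Elements in ascending order: 13, 16, 26
The smallest element is 13.

13


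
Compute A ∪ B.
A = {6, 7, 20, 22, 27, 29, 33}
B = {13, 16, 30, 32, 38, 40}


Set A = {6, 7, 20, 22, 27, 29, 33}
Set B = {13, 16, 30, 32, 38, 40}
A ∪ B includes all elements in either set.
Elements from A: {6, 7, 20, 22, 27, 29, 33}
Elements from B not already included: {13, 16, 30, 32, 38, 40}
A ∪ B = {6, 7, 13, 16, 20, 22, 27, 29, 30, 32, 33, 38, 40}

{6, 7, 13, 16, 20, 22, 27, 29, 30, 32, 33, 38, 40}


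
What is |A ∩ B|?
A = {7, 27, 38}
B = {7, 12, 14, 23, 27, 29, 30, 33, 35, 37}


Set A = {7, 27, 38}
Set B = {7, 12, 14, 23, 27, 29, 30, 33, 35, 37}
A ∩ B = {7, 27}
|A ∩ B| = 2

2


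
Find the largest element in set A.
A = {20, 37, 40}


Set A = {20, 37, 40}
Elements in ascending order: 20, 37, 40
The largest element is 40.

40


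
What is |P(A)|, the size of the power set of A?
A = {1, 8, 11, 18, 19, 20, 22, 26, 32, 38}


Set A = {1, 8, 11, 18, 19, 20, 22, 26, 32, 38}
|A| = 10
The power set P(A) contains all subsets of A.
|P(A)| = 2^|A| = 2^10 = 1024

1024


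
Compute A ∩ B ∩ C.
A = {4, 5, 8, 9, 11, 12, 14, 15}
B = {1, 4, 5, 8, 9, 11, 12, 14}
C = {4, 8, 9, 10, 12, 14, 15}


Set A = {4, 5, 8, 9, 11, 12, 14, 15}
Set B = {1, 4, 5, 8, 9, 11, 12, 14}
Set C = {4, 8, 9, 10, 12, 14, 15}
First, A ∩ B = {4, 5, 8, 9, 11, 12, 14}
Then, (A ∩ B) ∩ C = {4, 8, 9, 12, 14}

{4, 8, 9, 12, 14}


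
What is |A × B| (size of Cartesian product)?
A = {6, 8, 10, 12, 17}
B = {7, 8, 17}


Set A = {6, 8, 10, 12, 17} has 5 elements.
Set B = {7, 8, 17} has 3 elements.
|A × B| = |A| × |B| = 5 × 3 = 15

15


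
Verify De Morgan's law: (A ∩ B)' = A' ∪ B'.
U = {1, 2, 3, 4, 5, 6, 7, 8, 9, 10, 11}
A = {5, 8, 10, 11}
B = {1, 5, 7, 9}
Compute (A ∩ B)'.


U = {1, 2, 3, 4, 5, 6, 7, 8, 9, 10, 11}
A = {5, 8, 10, 11}, B = {1, 5, 7, 9}
A ∩ B = {5}
(A ∩ B)' = U \ (A ∩ B) = {1, 2, 3, 4, 6, 7, 8, 9, 10, 11}
Verification via A' ∪ B': A' = {1, 2, 3, 4, 6, 7, 9}, B' = {2, 3, 4, 6, 8, 10, 11}
A' ∪ B' = {1, 2, 3, 4, 6, 7, 8, 9, 10, 11} ✓

{1, 2, 3, 4, 6, 7, 8, 9, 10, 11}


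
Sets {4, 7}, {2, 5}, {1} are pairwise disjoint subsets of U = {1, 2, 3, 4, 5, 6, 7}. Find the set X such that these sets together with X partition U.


U = {1, 2, 3, 4, 5, 6, 7}
Shown blocks: {4, 7}, {2, 5}, {1}
A partition's blocks are pairwise disjoint and cover U, so the missing block = U \ (union of shown blocks).
Union of shown blocks: {1, 2, 4, 5, 7}
Missing block = U \ (union) = {3, 6}

{3, 6}


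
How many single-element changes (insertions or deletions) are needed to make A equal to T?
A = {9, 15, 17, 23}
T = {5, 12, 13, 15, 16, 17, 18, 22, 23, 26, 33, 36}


Set A = {9, 15, 17, 23}
Set T = {5, 12, 13, 15, 16, 17, 18, 22, 23, 26, 33, 36}
Elements to remove from A (in A, not in T): {9} → 1 removals
Elements to add to A (in T, not in A): {5, 12, 13, 16, 18, 22, 26, 33, 36} → 9 additions
Total edits = 1 + 9 = 10

10


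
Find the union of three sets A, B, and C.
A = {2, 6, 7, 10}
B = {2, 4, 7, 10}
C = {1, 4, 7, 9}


Set A = {2, 6, 7, 10}
Set B = {2, 4, 7, 10}
Set C = {1, 4, 7, 9}
First, A ∪ B = {2, 4, 6, 7, 10}
Then, (A ∪ B) ∪ C = {1, 2, 4, 6, 7, 9, 10}

{1, 2, 4, 6, 7, 9, 10}


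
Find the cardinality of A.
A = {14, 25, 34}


Set A = {14, 25, 34}
Listing elements: 14, 25, 34
Counting: 3 elements
|A| = 3

3


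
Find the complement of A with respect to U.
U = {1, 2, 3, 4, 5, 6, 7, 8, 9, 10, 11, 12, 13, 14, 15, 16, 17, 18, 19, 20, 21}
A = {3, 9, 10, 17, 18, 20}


Universal set U = {1, 2, 3, 4, 5, 6, 7, 8, 9, 10, 11, 12, 13, 14, 15, 16, 17, 18, 19, 20, 21}
Set A = {3, 9, 10, 17, 18, 20}
A' = U \ A = elements in U but not in A
Checking each element of U:
1 (not in A, include), 2 (not in A, include), 3 (in A, exclude), 4 (not in A, include), 5 (not in A, include), 6 (not in A, include), 7 (not in A, include), 8 (not in A, include), 9 (in A, exclude), 10 (in A, exclude), 11 (not in A, include), 12 (not in A, include), 13 (not in A, include), 14 (not in A, include), 15 (not in A, include), 16 (not in A, include), 17 (in A, exclude), 18 (in A, exclude), 19 (not in A, include), 20 (in A, exclude), 21 (not in A, include)
A' = {1, 2, 4, 5, 6, 7, 8, 11, 12, 13, 14, 15, 16, 19, 21}

{1, 2, 4, 5, 6, 7, 8, 11, 12, 13, 14, 15, 16, 19, 21}


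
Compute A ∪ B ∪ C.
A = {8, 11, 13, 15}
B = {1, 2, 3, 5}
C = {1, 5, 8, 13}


Set A = {8, 11, 13, 15}
Set B = {1, 2, 3, 5}
Set C = {1, 5, 8, 13}
First, A ∪ B = {1, 2, 3, 5, 8, 11, 13, 15}
Then, (A ∪ B) ∪ C = {1, 2, 3, 5, 8, 11, 13, 15}

{1, 2, 3, 5, 8, 11, 13, 15}


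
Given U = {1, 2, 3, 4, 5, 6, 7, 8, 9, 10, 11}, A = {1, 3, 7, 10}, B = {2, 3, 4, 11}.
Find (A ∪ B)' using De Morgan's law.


U = {1, 2, 3, 4, 5, 6, 7, 8, 9, 10, 11}
A = {1, 3, 7, 10}, B = {2, 3, 4, 11}
A ∪ B = {1, 2, 3, 4, 7, 10, 11}
(A ∪ B)' = U \ (A ∪ B) = {5, 6, 8, 9}
Verification via A' ∩ B': A' = {2, 4, 5, 6, 8, 9, 11}, B' = {1, 5, 6, 7, 8, 9, 10}
A' ∩ B' = {5, 6, 8, 9} ✓

{5, 6, 8, 9}


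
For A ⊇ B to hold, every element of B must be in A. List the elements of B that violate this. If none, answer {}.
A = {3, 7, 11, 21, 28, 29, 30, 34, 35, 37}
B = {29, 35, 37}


Set A = {3, 7, 11, 21, 28, 29, 30, 34, 35, 37}
Set B = {29, 35, 37}
Check each element of B against A:
29 ∈ A, 35 ∈ A, 37 ∈ A
Elements of B not in A: {}

{}


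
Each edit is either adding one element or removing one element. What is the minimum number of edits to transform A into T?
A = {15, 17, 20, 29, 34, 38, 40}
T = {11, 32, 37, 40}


Set A = {15, 17, 20, 29, 34, 38, 40}
Set T = {11, 32, 37, 40}
Elements to remove from A (in A, not in T): {15, 17, 20, 29, 34, 38} → 6 removals
Elements to add to A (in T, not in A): {11, 32, 37} → 3 additions
Total edits = 6 + 3 = 9

9


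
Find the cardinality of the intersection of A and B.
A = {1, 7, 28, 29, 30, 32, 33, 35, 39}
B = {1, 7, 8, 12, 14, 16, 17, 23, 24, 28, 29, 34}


Set A = {1, 7, 28, 29, 30, 32, 33, 35, 39}
Set B = {1, 7, 8, 12, 14, 16, 17, 23, 24, 28, 29, 34}
A ∩ B = {1, 7, 28, 29}
|A ∩ B| = 4

4


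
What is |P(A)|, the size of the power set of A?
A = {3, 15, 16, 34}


Set A = {3, 15, 16, 34}
|A| = 4
The power set P(A) contains all subsets of A.
|P(A)| = 2^|A| = 2^4 = 16

16


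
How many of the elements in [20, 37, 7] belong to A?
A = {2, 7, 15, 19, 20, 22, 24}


Set A = {2, 7, 15, 19, 20, 22, 24}
Candidates: [20, 37, 7]
Check each candidate:
20 ∈ A, 37 ∉ A, 7 ∈ A
Count of candidates in A: 2

2


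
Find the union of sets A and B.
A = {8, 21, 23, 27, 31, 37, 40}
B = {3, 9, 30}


Set A = {8, 21, 23, 27, 31, 37, 40}
Set B = {3, 9, 30}
A ∪ B includes all elements in either set.
Elements from A: {8, 21, 23, 27, 31, 37, 40}
Elements from B not already included: {3, 9, 30}
A ∪ B = {3, 8, 9, 21, 23, 27, 30, 31, 37, 40}

{3, 8, 9, 21, 23, 27, 30, 31, 37, 40}


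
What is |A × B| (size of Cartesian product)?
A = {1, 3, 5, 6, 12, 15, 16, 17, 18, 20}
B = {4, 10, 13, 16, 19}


Set A = {1, 3, 5, 6, 12, 15, 16, 17, 18, 20} has 10 elements.
Set B = {4, 10, 13, 16, 19} has 5 elements.
|A × B| = |A| × |B| = 10 × 5 = 50

50


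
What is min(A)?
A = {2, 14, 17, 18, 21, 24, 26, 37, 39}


Set A = {2, 14, 17, 18, 21, 24, 26, 37, 39}
Elements in ascending order: 2, 14, 17, 18, 21, 24, 26, 37, 39
The smallest element is 2.

2


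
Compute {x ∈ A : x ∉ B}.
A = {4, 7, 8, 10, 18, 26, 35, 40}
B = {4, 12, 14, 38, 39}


Set A = {4, 7, 8, 10, 18, 26, 35, 40}
Set B = {4, 12, 14, 38, 39}
Check each element of A against B:
4 ∈ B, 7 ∉ B (include), 8 ∉ B (include), 10 ∉ B (include), 18 ∉ B (include), 26 ∉ B (include), 35 ∉ B (include), 40 ∉ B (include)
Elements of A not in B: {7, 8, 10, 18, 26, 35, 40}

{7, 8, 10, 18, 26, 35, 40}


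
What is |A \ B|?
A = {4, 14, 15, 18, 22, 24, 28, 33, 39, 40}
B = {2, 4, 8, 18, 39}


Set A = {4, 14, 15, 18, 22, 24, 28, 33, 39, 40}
Set B = {2, 4, 8, 18, 39}
A \ B = {14, 15, 22, 24, 28, 33, 40}
|A \ B| = 7

7


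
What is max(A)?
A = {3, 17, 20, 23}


Set A = {3, 17, 20, 23}
Elements in ascending order: 3, 17, 20, 23
The largest element is 23.

23


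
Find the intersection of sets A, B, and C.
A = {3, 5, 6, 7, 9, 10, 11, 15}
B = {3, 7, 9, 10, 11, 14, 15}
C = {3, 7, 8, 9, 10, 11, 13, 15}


Set A = {3, 5, 6, 7, 9, 10, 11, 15}
Set B = {3, 7, 9, 10, 11, 14, 15}
Set C = {3, 7, 8, 9, 10, 11, 13, 15}
First, A ∩ B = {3, 7, 9, 10, 11, 15}
Then, (A ∩ B) ∩ C = {3, 7, 9, 10, 11, 15}

{3, 7, 9, 10, 11, 15}


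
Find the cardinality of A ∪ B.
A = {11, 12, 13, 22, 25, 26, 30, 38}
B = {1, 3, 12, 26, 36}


Set A = {11, 12, 13, 22, 25, 26, 30, 38}, |A| = 8
Set B = {1, 3, 12, 26, 36}, |B| = 5
A ∩ B = {12, 26}, |A ∩ B| = 2
|A ∪ B| = |A| + |B| - |A ∩ B| = 8 + 5 - 2 = 11

11


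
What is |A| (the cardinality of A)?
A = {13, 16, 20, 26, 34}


Set A = {13, 16, 20, 26, 34}
Listing elements: 13, 16, 20, 26, 34
Counting: 5 elements
|A| = 5

5


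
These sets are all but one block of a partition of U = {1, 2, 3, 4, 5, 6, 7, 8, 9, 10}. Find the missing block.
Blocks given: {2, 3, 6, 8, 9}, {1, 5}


U = {1, 2, 3, 4, 5, 6, 7, 8, 9, 10}
Shown blocks: {2, 3, 6, 8, 9}, {1, 5}
A partition's blocks are pairwise disjoint and cover U, so the missing block = U \ (union of shown blocks).
Union of shown blocks: {1, 2, 3, 5, 6, 8, 9}
Missing block = U \ (union) = {4, 7, 10}

{4, 7, 10}


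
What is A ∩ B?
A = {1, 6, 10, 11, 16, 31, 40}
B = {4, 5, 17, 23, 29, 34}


Set A = {1, 6, 10, 11, 16, 31, 40}
Set B = {4, 5, 17, 23, 29, 34}
A ∩ B includes only elements in both sets.
Check each element of A against B:
1 ✗, 6 ✗, 10 ✗, 11 ✗, 16 ✗, 31 ✗, 40 ✗
A ∩ B = {}

{}


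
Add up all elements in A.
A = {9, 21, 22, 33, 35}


Set A = {9, 21, 22, 33, 35}
Sum = 9 + 21 + 22 + 33 + 35 = 120

120


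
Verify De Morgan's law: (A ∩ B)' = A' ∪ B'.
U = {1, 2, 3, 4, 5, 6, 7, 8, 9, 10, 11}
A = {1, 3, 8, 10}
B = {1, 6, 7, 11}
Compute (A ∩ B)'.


U = {1, 2, 3, 4, 5, 6, 7, 8, 9, 10, 11}
A = {1, 3, 8, 10}, B = {1, 6, 7, 11}
A ∩ B = {1}
(A ∩ B)' = U \ (A ∩ B) = {2, 3, 4, 5, 6, 7, 8, 9, 10, 11}
Verification via A' ∪ B': A' = {2, 4, 5, 6, 7, 9, 11}, B' = {2, 3, 4, 5, 8, 9, 10}
A' ∪ B' = {2, 3, 4, 5, 6, 7, 8, 9, 10, 11} ✓

{2, 3, 4, 5, 6, 7, 8, 9, 10, 11}


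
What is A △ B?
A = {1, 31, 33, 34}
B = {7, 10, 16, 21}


Set A = {1, 31, 33, 34}
Set B = {7, 10, 16, 21}
A △ B = (A \ B) ∪ (B \ A)
Elements in A but not B: {1, 31, 33, 34}
Elements in B but not A: {7, 10, 16, 21}
A △ B = {1, 7, 10, 16, 21, 31, 33, 34}

{1, 7, 10, 16, 21, 31, 33, 34}


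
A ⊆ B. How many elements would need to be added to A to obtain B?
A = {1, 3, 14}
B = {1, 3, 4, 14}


Set A = {1, 3, 14}, |A| = 3
Set B = {1, 3, 4, 14}, |B| = 4
Since A ⊆ B: B \ A = {4}
|B| - |A| = 4 - 3 = 1

1


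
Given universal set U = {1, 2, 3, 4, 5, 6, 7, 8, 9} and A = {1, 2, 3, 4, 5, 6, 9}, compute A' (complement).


Universal set U = {1, 2, 3, 4, 5, 6, 7, 8, 9}
Set A = {1, 2, 3, 4, 5, 6, 9}
A' = U \ A = elements in U but not in A
Checking each element of U:
1 (in A, exclude), 2 (in A, exclude), 3 (in A, exclude), 4 (in A, exclude), 5 (in A, exclude), 6 (in A, exclude), 7 (not in A, include), 8 (not in A, include), 9 (in A, exclude)
A' = {7, 8}

{7, 8}


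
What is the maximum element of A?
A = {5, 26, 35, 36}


Set A = {5, 26, 35, 36}
Elements in ascending order: 5, 26, 35, 36
The largest element is 36.

36


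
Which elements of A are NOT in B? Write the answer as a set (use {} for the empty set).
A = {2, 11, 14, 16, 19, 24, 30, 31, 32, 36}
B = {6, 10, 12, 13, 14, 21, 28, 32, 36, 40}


Set A = {2, 11, 14, 16, 19, 24, 30, 31, 32, 36}
Set B = {6, 10, 12, 13, 14, 21, 28, 32, 36, 40}
Check each element of A against B:
2 ∉ B (include), 11 ∉ B (include), 14 ∈ B, 16 ∉ B (include), 19 ∉ B (include), 24 ∉ B (include), 30 ∉ B (include), 31 ∉ B (include), 32 ∈ B, 36 ∈ B
Elements of A not in B: {2, 11, 16, 19, 24, 30, 31}

{2, 11, 16, 19, 24, 30, 31}


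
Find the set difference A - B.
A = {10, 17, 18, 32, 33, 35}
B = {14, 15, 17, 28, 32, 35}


Set A = {10, 17, 18, 32, 33, 35}
Set B = {14, 15, 17, 28, 32, 35}
A \ B includes elements in A that are not in B.
Check each element of A:
10 (not in B, keep), 17 (in B, remove), 18 (not in B, keep), 32 (in B, remove), 33 (not in B, keep), 35 (in B, remove)
A \ B = {10, 18, 33}

{10, 18, 33}


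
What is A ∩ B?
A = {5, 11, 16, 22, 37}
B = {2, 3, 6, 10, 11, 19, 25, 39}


Set A = {5, 11, 16, 22, 37}
Set B = {2, 3, 6, 10, 11, 19, 25, 39}
A ∩ B includes only elements in both sets.
Check each element of A against B:
5 ✗, 11 ✓, 16 ✗, 22 ✗, 37 ✗
A ∩ B = {11}

{11}


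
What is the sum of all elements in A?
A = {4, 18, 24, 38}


Set A = {4, 18, 24, 38}
Sum = 4 + 18 + 24 + 38 = 84

84


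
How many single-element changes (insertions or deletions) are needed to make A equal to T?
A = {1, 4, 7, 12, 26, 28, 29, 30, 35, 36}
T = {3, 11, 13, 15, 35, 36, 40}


Set A = {1, 4, 7, 12, 26, 28, 29, 30, 35, 36}
Set T = {3, 11, 13, 15, 35, 36, 40}
Elements to remove from A (in A, not in T): {1, 4, 7, 12, 26, 28, 29, 30} → 8 removals
Elements to add to A (in T, not in A): {3, 11, 13, 15, 40} → 5 additions
Total edits = 8 + 5 = 13

13


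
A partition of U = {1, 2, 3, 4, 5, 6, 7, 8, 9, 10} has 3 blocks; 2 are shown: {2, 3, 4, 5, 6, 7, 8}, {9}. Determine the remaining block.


U = {1, 2, 3, 4, 5, 6, 7, 8, 9, 10}
Shown blocks: {2, 3, 4, 5, 6, 7, 8}, {9}
A partition's blocks are pairwise disjoint and cover U, so the missing block = U \ (union of shown blocks).
Union of shown blocks: {2, 3, 4, 5, 6, 7, 8, 9}
Missing block = U \ (union) = {1, 10}

{1, 10}


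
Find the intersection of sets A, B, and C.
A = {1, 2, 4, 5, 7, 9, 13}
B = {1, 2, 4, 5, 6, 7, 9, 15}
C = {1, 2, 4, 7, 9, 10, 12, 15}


Set A = {1, 2, 4, 5, 7, 9, 13}
Set B = {1, 2, 4, 5, 6, 7, 9, 15}
Set C = {1, 2, 4, 7, 9, 10, 12, 15}
First, A ∩ B = {1, 2, 4, 5, 7, 9}
Then, (A ∩ B) ∩ C = {1, 2, 4, 7, 9}

{1, 2, 4, 7, 9}


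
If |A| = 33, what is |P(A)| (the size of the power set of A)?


The set has 33 elements.
The power set contains all possible subsets.
|P(A)| = 2^|A| = 2^33 = 8589934592

8589934592


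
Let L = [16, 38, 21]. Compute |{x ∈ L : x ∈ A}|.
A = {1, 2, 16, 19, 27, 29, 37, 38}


Set A = {1, 2, 16, 19, 27, 29, 37, 38}
Candidates: [16, 38, 21]
Check each candidate:
16 ∈ A, 38 ∈ A, 21 ∉ A
Count of candidates in A: 2

2


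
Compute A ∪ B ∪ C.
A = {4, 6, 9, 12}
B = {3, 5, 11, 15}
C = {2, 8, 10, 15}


Set A = {4, 6, 9, 12}
Set B = {3, 5, 11, 15}
Set C = {2, 8, 10, 15}
First, A ∪ B = {3, 4, 5, 6, 9, 11, 12, 15}
Then, (A ∪ B) ∪ C = {2, 3, 4, 5, 6, 8, 9, 10, 11, 12, 15}

{2, 3, 4, 5, 6, 8, 9, 10, 11, 12, 15}


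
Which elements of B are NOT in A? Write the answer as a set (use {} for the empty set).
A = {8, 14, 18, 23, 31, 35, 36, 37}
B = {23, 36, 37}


Set A = {8, 14, 18, 23, 31, 35, 36, 37}
Set B = {23, 36, 37}
Check each element of B against A:
23 ∈ A, 36 ∈ A, 37 ∈ A
Elements of B not in A: {}

{}


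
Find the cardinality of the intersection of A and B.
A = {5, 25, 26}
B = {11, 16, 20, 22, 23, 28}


Set A = {5, 25, 26}
Set B = {11, 16, 20, 22, 23, 28}
A ∩ B = {}
|A ∩ B| = 0

0


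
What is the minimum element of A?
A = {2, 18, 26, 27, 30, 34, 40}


Set A = {2, 18, 26, 27, 30, 34, 40}
Elements in ascending order: 2, 18, 26, 27, 30, 34, 40
The smallest element is 2.

2


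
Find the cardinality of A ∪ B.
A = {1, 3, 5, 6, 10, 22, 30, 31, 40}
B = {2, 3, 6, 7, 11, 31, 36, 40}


Set A = {1, 3, 5, 6, 10, 22, 30, 31, 40}, |A| = 9
Set B = {2, 3, 6, 7, 11, 31, 36, 40}, |B| = 8
A ∩ B = {3, 6, 31, 40}, |A ∩ B| = 4
|A ∪ B| = |A| + |B| - |A ∩ B| = 9 + 8 - 4 = 13

13


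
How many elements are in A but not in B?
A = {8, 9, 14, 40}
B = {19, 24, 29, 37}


Set A = {8, 9, 14, 40}
Set B = {19, 24, 29, 37}
A \ B = {8, 9, 14, 40}
|A \ B| = 4

4


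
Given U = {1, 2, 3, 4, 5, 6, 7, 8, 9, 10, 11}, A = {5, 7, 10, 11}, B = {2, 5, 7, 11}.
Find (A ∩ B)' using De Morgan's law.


U = {1, 2, 3, 4, 5, 6, 7, 8, 9, 10, 11}
A = {5, 7, 10, 11}, B = {2, 5, 7, 11}
A ∩ B = {5, 7, 11}
(A ∩ B)' = U \ (A ∩ B) = {1, 2, 3, 4, 6, 8, 9, 10}
Verification via A' ∪ B': A' = {1, 2, 3, 4, 6, 8, 9}, B' = {1, 3, 4, 6, 8, 9, 10}
A' ∪ B' = {1, 2, 3, 4, 6, 8, 9, 10} ✓

{1, 2, 3, 4, 6, 8, 9, 10}


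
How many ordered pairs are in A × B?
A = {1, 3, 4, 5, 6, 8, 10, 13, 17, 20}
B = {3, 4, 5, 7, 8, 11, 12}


Set A = {1, 3, 4, 5, 6, 8, 10, 13, 17, 20} has 10 elements.
Set B = {3, 4, 5, 7, 8, 11, 12} has 7 elements.
|A × B| = |A| × |B| = 10 × 7 = 70

70


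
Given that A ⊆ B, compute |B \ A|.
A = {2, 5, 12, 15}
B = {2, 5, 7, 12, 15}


Set A = {2, 5, 12, 15}, |A| = 4
Set B = {2, 5, 7, 12, 15}, |B| = 5
Since A ⊆ B: B \ A = {7}
|B| - |A| = 5 - 4 = 1

1


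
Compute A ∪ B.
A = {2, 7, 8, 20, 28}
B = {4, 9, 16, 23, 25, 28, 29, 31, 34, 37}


Set A = {2, 7, 8, 20, 28}
Set B = {4, 9, 16, 23, 25, 28, 29, 31, 34, 37}
A ∪ B includes all elements in either set.
Elements from A: {2, 7, 8, 20, 28}
Elements from B not already included: {4, 9, 16, 23, 25, 29, 31, 34, 37}
A ∪ B = {2, 4, 7, 8, 9, 16, 20, 23, 25, 28, 29, 31, 34, 37}

{2, 4, 7, 8, 9, 16, 20, 23, 25, 28, 29, 31, 34, 37}


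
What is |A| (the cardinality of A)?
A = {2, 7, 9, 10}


Set A = {2, 7, 9, 10}
Listing elements: 2, 7, 9, 10
Counting: 4 elements
|A| = 4

4


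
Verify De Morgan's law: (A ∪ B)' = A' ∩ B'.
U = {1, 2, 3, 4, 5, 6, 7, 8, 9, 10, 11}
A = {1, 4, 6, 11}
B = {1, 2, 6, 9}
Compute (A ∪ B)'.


U = {1, 2, 3, 4, 5, 6, 7, 8, 9, 10, 11}
A = {1, 4, 6, 11}, B = {1, 2, 6, 9}
A ∪ B = {1, 2, 4, 6, 9, 11}
(A ∪ B)' = U \ (A ∪ B) = {3, 5, 7, 8, 10}
Verification via A' ∩ B': A' = {2, 3, 5, 7, 8, 9, 10}, B' = {3, 4, 5, 7, 8, 10, 11}
A' ∩ B' = {3, 5, 7, 8, 10} ✓

{3, 5, 7, 8, 10}


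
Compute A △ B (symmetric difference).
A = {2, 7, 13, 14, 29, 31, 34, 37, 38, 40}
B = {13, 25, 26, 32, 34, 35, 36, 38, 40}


Set A = {2, 7, 13, 14, 29, 31, 34, 37, 38, 40}
Set B = {13, 25, 26, 32, 34, 35, 36, 38, 40}
A △ B = (A \ B) ∪ (B \ A)
Elements in A but not B: {2, 7, 14, 29, 31, 37}
Elements in B but not A: {25, 26, 32, 35, 36}
A △ B = {2, 7, 14, 25, 26, 29, 31, 32, 35, 36, 37}

{2, 7, 14, 25, 26, 29, 31, 32, 35, 36, 37}


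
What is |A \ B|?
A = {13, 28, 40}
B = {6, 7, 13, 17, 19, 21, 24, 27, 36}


Set A = {13, 28, 40}
Set B = {6, 7, 13, 17, 19, 21, 24, 27, 36}
A \ B = {28, 40}
|A \ B| = 2

2


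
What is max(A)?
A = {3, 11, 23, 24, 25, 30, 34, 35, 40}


Set A = {3, 11, 23, 24, 25, 30, 34, 35, 40}
Elements in ascending order: 3, 11, 23, 24, 25, 30, 34, 35, 40
The largest element is 40.

40


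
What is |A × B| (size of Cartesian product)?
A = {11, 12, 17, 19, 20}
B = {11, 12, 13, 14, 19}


Set A = {11, 12, 17, 19, 20} has 5 elements.
Set B = {11, 12, 13, 14, 19} has 5 elements.
|A × B| = |A| × |B| = 5 × 5 = 25

25


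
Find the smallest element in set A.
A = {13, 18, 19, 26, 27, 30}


Set A = {13, 18, 19, 26, 27, 30}
Elements in ascending order: 13, 18, 19, 26, 27, 30
The smallest element is 13.

13


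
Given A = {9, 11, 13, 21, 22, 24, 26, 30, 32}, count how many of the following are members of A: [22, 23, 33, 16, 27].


Set A = {9, 11, 13, 21, 22, 24, 26, 30, 32}
Candidates: [22, 23, 33, 16, 27]
Check each candidate:
22 ∈ A, 23 ∉ A, 33 ∉ A, 16 ∉ A, 27 ∉ A
Count of candidates in A: 1

1


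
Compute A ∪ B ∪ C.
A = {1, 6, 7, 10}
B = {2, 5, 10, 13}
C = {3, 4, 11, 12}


Set A = {1, 6, 7, 10}
Set B = {2, 5, 10, 13}
Set C = {3, 4, 11, 12}
First, A ∪ B = {1, 2, 5, 6, 7, 10, 13}
Then, (A ∪ B) ∪ C = {1, 2, 3, 4, 5, 6, 7, 10, 11, 12, 13}

{1, 2, 3, 4, 5, 6, 7, 10, 11, 12, 13}


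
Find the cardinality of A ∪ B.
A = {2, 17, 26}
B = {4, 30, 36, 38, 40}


Set A = {2, 17, 26}, |A| = 3
Set B = {4, 30, 36, 38, 40}, |B| = 5
A ∩ B = {}, |A ∩ B| = 0
|A ∪ B| = |A| + |B| - |A ∩ B| = 3 + 5 - 0 = 8

8


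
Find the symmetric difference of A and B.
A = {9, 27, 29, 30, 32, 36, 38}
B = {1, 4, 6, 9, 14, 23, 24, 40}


Set A = {9, 27, 29, 30, 32, 36, 38}
Set B = {1, 4, 6, 9, 14, 23, 24, 40}
A △ B = (A \ B) ∪ (B \ A)
Elements in A but not B: {27, 29, 30, 32, 36, 38}
Elements in B but not A: {1, 4, 6, 14, 23, 24, 40}
A △ B = {1, 4, 6, 14, 23, 24, 27, 29, 30, 32, 36, 38, 40}

{1, 4, 6, 14, 23, 24, 27, 29, 30, 32, 36, 38, 40}


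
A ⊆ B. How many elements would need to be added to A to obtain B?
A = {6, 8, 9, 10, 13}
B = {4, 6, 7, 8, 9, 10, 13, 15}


Set A = {6, 8, 9, 10, 13}, |A| = 5
Set B = {4, 6, 7, 8, 9, 10, 13, 15}, |B| = 8
Since A ⊆ B: B \ A = {4, 7, 15}
|B| - |A| = 8 - 5 = 3

3


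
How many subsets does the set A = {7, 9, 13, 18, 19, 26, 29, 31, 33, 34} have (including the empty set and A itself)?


Set A = {7, 9, 13, 18, 19, 26, 29, 31, 33, 34}
|A| = 10
The power set P(A) contains all subsets of A.
|P(A)| = 2^|A| = 2^10 = 1024

1024


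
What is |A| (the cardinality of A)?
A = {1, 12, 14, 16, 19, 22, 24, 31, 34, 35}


Set A = {1, 12, 14, 16, 19, 22, 24, 31, 34, 35}
Listing elements: 1, 12, 14, 16, 19, 22, 24, 31, 34, 35
Counting: 10 elements
|A| = 10

10


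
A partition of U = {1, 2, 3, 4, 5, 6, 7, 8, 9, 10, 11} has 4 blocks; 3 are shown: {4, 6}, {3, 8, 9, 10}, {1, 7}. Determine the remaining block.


U = {1, 2, 3, 4, 5, 6, 7, 8, 9, 10, 11}
Shown blocks: {4, 6}, {3, 8, 9, 10}, {1, 7}
A partition's blocks are pairwise disjoint and cover U, so the missing block = U \ (union of shown blocks).
Union of shown blocks: {1, 3, 4, 6, 7, 8, 9, 10}
Missing block = U \ (union) = {2, 5, 11}

{2, 5, 11}


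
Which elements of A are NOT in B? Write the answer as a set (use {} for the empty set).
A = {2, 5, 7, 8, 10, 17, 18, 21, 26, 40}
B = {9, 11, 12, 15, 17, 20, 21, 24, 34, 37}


Set A = {2, 5, 7, 8, 10, 17, 18, 21, 26, 40}
Set B = {9, 11, 12, 15, 17, 20, 21, 24, 34, 37}
Check each element of A against B:
2 ∉ B (include), 5 ∉ B (include), 7 ∉ B (include), 8 ∉ B (include), 10 ∉ B (include), 17 ∈ B, 18 ∉ B (include), 21 ∈ B, 26 ∉ B (include), 40 ∉ B (include)
Elements of A not in B: {2, 5, 7, 8, 10, 18, 26, 40}

{2, 5, 7, 8, 10, 18, 26, 40}


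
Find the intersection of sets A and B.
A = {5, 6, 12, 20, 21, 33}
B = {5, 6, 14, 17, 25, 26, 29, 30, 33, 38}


Set A = {5, 6, 12, 20, 21, 33}
Set B = {5, 6, 14, 17, 25, 26, 29, 30, 33, 38}
A ∩ B includes only elements in both sets.
Check each element of A against B:
5 ✓, 6 ✓, 12 ✗, 20 ✗, 21 ✗, 33 ✓
A ∩ B = {5, 6, 33}

{5, 6, 33}


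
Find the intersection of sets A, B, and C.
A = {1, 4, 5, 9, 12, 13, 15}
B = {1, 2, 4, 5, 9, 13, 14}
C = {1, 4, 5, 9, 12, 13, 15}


Set A = {1, 4, 5, 9, 12, 13, 15}
Set B = {1, 2, 4, 5, 9, 13, 14}
Set C = {1, 4, 5, 9, 12, 13, 15}
First, A ∩ B = {1, 4, 5, 9, 13}
Then, (A ∩ B) ∩ C = {1, 4, 5, 9, 13}

{1, 4, 5, 9, 13}


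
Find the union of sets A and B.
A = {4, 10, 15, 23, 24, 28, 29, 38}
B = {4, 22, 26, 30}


Set A = {4, 10, 15, 23, 24, 28, 29, 38}
Set B = {4, 22, 26, 30}
A ∪ B includes all elements in either set.
Elements from A: {4, 10, 15, 23, 24, 28, 29, 38}
Elements from B not already included: {22, 26, 30}
A ∪ B = {4, 10, 15, 22, 23, 24, 26, 28, 29, 30, 38}

{4, 10, 15, 22, 23, 24, 26, 28, 29, 30, 38}


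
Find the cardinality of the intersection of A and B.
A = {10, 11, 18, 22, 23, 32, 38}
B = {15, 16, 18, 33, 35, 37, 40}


Set A = {10, 11, 18, 22, 23, 32, 38}
Set B = {15, 16, 18, 33, 35, 37, 40}
A ∩ B = {18}
|A ∩ B| = 1

1


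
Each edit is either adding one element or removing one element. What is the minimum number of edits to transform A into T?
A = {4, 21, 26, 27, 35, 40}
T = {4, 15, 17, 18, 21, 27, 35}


Set A = {4, 21, 26, 27, 35, 40}
Set T = {4, 15, 17, 18, 21, 27, 35}
Elements to remove from A (in A, not in T): {26, 40} → 2 removals
Elements to add to A (in T, not in A): {15, 17, 18} → 3 additions
Total edits = 2 + 3 = 5

5


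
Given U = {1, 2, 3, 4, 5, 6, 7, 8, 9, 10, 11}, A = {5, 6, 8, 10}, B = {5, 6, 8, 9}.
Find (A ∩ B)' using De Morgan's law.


U = {1, 2, 3, 4, 5, 6, 7, 8, 9, 10, 11}
A = {5, 6, 8, 10}, B = {5, 6, 8, 9}
A ∩ B = {5, 6, 8}
(A ∩ B)' = U \ (A ∩ B) = {1, 2, 3, 4, 7, 9, 10, 11}
Verification via A' ∪ B': A' = {1, 2, 3, 4, 7, 9, 11}, B' = {1, 2, 3, 4, 7, 10, 11}
A' ∪ B' = {1, 2, 3, 4, 7, 9, 10, 11} ✓

{1, 2, 3, 4, 7, 9, 10, 11}


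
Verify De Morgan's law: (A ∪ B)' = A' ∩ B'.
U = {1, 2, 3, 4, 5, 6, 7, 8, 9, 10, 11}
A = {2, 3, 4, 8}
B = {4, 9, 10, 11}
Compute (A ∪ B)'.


U = {1, 2, 3, 4, 5, 6, 7, 8, 9, 10, 11}
A = {2, 3, 4, 8}, B = {4, 9, 10, 11}
A ∪ B = {2, 3, 4, 8, 9, 10, 11}
(A ∪ B)' = U \ (A ∪ B) = {1, 5, 6, 7}
Verification via A' ∩ B': A' = {1, 5, 6, 7, 9, 10, 11}, B' = {1, 2, 3, 5, 6, 7, 8}
A' ∩ B' = {1, 5, 6, 7} ✓

{1, 5, 6, 7}


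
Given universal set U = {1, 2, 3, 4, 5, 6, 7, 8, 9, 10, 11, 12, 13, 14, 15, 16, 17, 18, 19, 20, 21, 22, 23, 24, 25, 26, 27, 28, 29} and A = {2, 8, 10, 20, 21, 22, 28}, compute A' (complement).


Universal set U = {1, 2, 3, 4, 5, 6, 7, 8, 9, 10, 11, 12, 13, 14, 15, 16, 17, 18, 19, 20, 21, 22, 23, 24, 25, 26, 27, 28, 29}
Set A = {2, 8, 10, 20, 21, 22, 28}
A' = U \ A = elements in U but not in A
Checking each element of U:
1 (not in A, include), 2 (in A, exclude), 3 (not in A, include), 4 (not in A, include), 5 (not in A, include), 6 (not in A, include), 7 (not in A, include), 8 (in A, exclude), 9 (not in A, include), 10 (in A, exclude), 11 (not in A, include), 12 (not in A, include), 13 (not in A, include), 14 (not in A, include), 15 (not in A, include), 16 (not in A, include), 17 (not in A, include), 18 (not in A, include), 19 (not in A, include), 20 (in A, exclude), 21 (in A, exclude), 22 (in A, exclude), 23 (not in A, include), 24 (not in A, include), 25 (not in A, include), 26 (not in A, include), 27 (not in A, include), 28 (in A, exclude), 29 (not in A, include)
A' = {1, 3, 4, 5, 6, 7, 9, 11, 12, 13, 14, 15, 16, 17, 18, 19, 23, 24, 25, 26, 27, 29}

{1, 3, 4, 5, 6, 7, 9, 11, 12, 13, 14, 15, 16, 17, 18, 19, 23, 24, 25, 26, 27, 29}


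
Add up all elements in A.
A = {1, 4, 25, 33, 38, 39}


Set A = {1, 4, 25, 33, 38, 39}
Sum = 1 + 4 + 25 + 33 + 38 + 39 = 140

140


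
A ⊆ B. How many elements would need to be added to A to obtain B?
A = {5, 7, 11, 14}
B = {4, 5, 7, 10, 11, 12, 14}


Set A = {5, 7, 11, 14}, |A| = 4
Set B = {4, 5, 7, 10, 11, 12, 14}, |B| = 7
Since A ⊆ B: B \ A = {4, 10, 12}
|B| - |A| = 7 - 4 = 3

3


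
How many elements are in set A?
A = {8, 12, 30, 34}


Set A = {8, 12, 30, 34}
Listing elements: 8, 12, 30, 34
Counting: 4 elements
|A| = 4

4


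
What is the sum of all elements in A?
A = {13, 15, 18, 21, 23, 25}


Set A = {13, 15, 18, 21, 23, 25}
Sum = 13 + 15 + 18 + 21 + 23 + 25 = 115

115


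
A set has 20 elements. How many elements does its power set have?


The set has 20 elements.
The power set contains all possible subsets.
|P(A)| = 2^|A| = 2^20 = 1048576

1048576


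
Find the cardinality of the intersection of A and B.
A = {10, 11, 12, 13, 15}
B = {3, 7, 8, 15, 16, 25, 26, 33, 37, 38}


Set A = {10, 11, 12, 13, 15}
Set B = {3, 7, 8, 15, 16, 25, 26, 33, 37, 38}
A ∩ B = {15}
|A ∩ B| = 1

1


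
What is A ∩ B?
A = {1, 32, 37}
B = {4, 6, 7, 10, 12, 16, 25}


Set A = {1, 32, 37}
Set B = {4, 6, 7, 10, 12, 16, 25}
A ∩ B includes only elements in both sets.
Check each element of A against B:
1 ✗, 32 ✗, 37 ✗
A ∩ B = {}

{}


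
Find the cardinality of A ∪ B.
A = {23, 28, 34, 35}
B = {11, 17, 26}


Set A = {23, 28, 34, 35}, |A| = 4
Set B = {11, 17, 26}, |B| = 3
A ∩ B = {}, |A ∩ B| = 0
|A ∪ B| = |A| + |B| - |A ∩ B| = 4 + 3 - 0 = 7

7


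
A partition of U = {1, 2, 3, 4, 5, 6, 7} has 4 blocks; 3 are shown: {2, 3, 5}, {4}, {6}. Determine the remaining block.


U = {1, 2, 3, 4, 5, 6, 7}
Shown blocks: {2, 3, 5}, {4}, {6}
A partition's blocks are pairwise disjoint and cover U, so the missing block = U \ (union of shown blocks).
Union of shown blocks: {2, 3, 4, 5, 6}
Missing block = U \ (union) = {1, 7}

{1, 7}


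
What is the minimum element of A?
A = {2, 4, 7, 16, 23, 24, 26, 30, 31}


Set A = {2, 4, 7, 16, 23, 24, 26, 30, 31}
Elements in ascending order: 2, 4, 7, 16, 23, 24, 26, 30, 31
The smallest element is 2.

2


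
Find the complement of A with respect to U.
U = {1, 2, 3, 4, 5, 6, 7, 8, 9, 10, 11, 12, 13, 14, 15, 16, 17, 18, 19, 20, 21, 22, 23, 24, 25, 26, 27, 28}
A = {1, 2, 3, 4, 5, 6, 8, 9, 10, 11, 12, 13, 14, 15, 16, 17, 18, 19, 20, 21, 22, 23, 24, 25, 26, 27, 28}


Universal set U = {1, 2, 3, 4, 5, 6, 7, 8, 9, 10, 11, 12, 13, 14, 15, 16, 17, 18, 19, 20, 21, 22, 23, 24, 25, 26, 27, 28}
Set A = {1, 2, 3, 4, 5, 6, 8, 9, 10, 11, 12, 13, 14, 15, 16, 17, 18, 19, 20, 21, 22, 23, 24, 25, 26, 27, 28}
A' = U \ A = elements in U but not in A
Checking each element of U:
1 (in A, exclude), 2 (in A, exclude), 3 (in A, exclude), 4 (in A, exclude), 5 (in A, exclude), 6 (in A, exclude), 7 (not in A, include), 8 (in A, exclude), 9 (in A, exclude), 10 (in A, exclude), 11 (in A, exclude), 12 (in A, exclude), 13 (in A, exclude), 14 (in A, exclude), 15 (in A, exclude), 16 (in A, exclude), 17 (in A, exclude), 18 (in A, exclude), 19 (in A, exclude), 20 (in A, exclude), 21 (in A, exclude), 22 (in A, exclude), 23 (in A, exclude), 24 (in A, exclude), 25 (in A, exclude), 26 (in A, exclude), 27 (in A, exclude), 28 (in A, exclude)
A' = {7}

{7}


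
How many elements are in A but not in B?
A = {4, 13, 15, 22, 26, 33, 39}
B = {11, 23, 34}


Set A = {4, 13, 15, 22, 26, 33, 39}
Set B = {11, 23, 34}
A \ B = {4, 13, 15, 22, 26, 33, 39}
|A \ B| = 7

7


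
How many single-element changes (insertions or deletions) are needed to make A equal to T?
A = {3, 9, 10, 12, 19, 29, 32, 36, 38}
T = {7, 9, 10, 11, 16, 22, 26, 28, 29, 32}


Set A = {3, 9, 10, 12, 19, 29, 32, 36, 38}
Set T = {7, 9, 10, 11, 16, 22, 26, 28, 29, 32}
Elements to remove from A (in A, not in T): {3, 12, 19, 36, 38} → 5 removals
Elements to add to A (in T, not in A): {7, 11, 16, 22, 26, 28} → 6 additions
Total edits = 5 + 6 = 11

11


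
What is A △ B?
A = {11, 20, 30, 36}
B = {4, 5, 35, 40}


Set A = {11, 20, 30, 36}
Set B = {4, 5, 35, 40}
A △ B = (A \ B) ∪ (B \ A)
Elements in A but not B: {11, 20, 30, 36}
Elements in B but not A: {4, 5, 35, 40}
A △ B = {4, 5, 11, 20, 30, 35, 36, 40}

{4, 5, 11, 20, 30, 35, 36, 40}


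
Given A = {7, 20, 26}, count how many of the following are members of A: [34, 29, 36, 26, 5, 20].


Set A = {7, 20, 26}
Candidates: [34, 29, 36, 26, 5, 20]
Check each candidate:
34 ∉ A, 29 ∉ A, 36 ∉ A, 26 ∈ A, 5 ∉ A, 20 ∈ A
Count of candidates in A: 2

2


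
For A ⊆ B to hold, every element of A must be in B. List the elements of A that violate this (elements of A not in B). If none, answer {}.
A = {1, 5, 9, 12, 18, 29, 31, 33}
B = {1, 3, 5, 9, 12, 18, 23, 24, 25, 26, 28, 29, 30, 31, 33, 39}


Set A = {1, 5, 9, 12, 18, 29, 31, 33}
Set B = {1, 3, 5, 9, 12, 18, 23, 24, 25, 26, 28, 29, 30, 31, 33, 39}
Check each element of A against B:
1 ∈ B, 5 ∈ B, 9 ∈ B, 12 ∈ B, 18 ∈ B, 29 ∈ B, 31 ∈ B, 33 ∈ B
Elements of A not in B: {}

{}


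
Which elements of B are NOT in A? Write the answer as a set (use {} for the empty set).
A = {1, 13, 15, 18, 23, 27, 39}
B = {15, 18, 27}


Set A = {1, 13, 15, 18, 23, 27, 39}
Set B = {15, 18, 27}
Check each element of B against A:
15 ∈ A, 18 ∈ A, 27 ∈ A
Elements of B not in A: {}

{}


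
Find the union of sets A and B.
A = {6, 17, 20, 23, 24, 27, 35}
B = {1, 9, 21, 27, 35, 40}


Set A = {6, 17, 20, 23, 24, 27, 35}
Set B = {1, 9, 21, 27, 35, 40}
A ∪ B includes all elements in either set.
Elements from A: {6, 17, 20, 23, 24, 27, 35}
Elements from B not already included: {1, 9, 21, 40}
A ∪ B = {1, 6, 9, 17, 20, 21, 23, 24, 27, 35, 40}

{1, 6, 9, 17, 20, 21, 23, 24, 27, 35, 40}


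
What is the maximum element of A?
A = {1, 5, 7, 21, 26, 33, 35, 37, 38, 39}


Set A = {1, 5, 7, 21, 26, 33, 35, 37, 38, 39}
Elements in ascending order: 1, 5, 7, 21, 26, 33, 35, 37, 38, 39
The largest element is 39.

39


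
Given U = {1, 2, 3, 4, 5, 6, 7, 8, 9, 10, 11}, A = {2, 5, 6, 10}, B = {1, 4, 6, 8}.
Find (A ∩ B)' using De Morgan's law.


U = {1, 2, 3, 4, 5, 6, 7, 8, 9, 10, 11}
A = {2, 5, 6, 10}, B = {1, 4, 6, 8}
A ∩ B = {6}
(A ∩ B)' = U \ (A ∩ B) = {1, 2, 3, 4, 5, 7, 8, 9, 10, 11}
Verification via A' ∪ B': A' = {1, 3, 4, 7, 8, 9, 11}, B' = {2, 3, 5, 7, 9, 10, 11}
A' ∪ B' = {1, 2, 3, 4, 5, 7, 8, 9, 10, 11} ✓

{1, 2, 3, 4, 5, 7, 8, 9, 10, 11}


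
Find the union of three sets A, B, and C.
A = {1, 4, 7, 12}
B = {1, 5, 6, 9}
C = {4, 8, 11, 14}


Set A = {1, 4, 7, 12}
Set B = {1, 5, 6, 9}
Set C = {4, 8, 11, 14}
First, A ∪ B = {1, 4, 5, 6, 7, 9, 12}
Then, (A ∪ B) ∪ C = {1, 4, 5, 6, 7, 8, 9, 11, 12, 14}

{1, 4, 5, 6, 7, 8, 9, 11, 12, 14}


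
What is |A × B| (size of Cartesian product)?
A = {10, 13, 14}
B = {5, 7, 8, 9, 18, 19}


Set A = {10, 13, 14} has 3 elements.
Set B = {5, 7, 8, 9, 18, 19} has 6 elements.
|A × B| = |A| × |B| = 3 × 6 = 18

18


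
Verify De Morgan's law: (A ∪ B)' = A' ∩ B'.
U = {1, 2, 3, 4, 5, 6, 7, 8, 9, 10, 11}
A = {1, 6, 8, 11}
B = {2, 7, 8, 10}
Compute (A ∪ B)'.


U = {1, 2, 3, 4, 5, 6, 7, 8, 9, 10, 11}
A = {1, 6, 8, 11}, B = {2, 7, 8, 10}
A ∪ B = {1, 2, 6, 7, 8, 10, 11}
(A ∪ B)' = U \ (A ∪ B) = {3, 4, 5, 9}
Verification via A' ∩ B': A' = {2, 3, 4, 5, 7, 9, 10}, B' = {1, 3, 4, 5, 6, 9, 11}
A' ∩ B' = {3, 4, 5, 9} ✓

{3, 4, 5, 9}


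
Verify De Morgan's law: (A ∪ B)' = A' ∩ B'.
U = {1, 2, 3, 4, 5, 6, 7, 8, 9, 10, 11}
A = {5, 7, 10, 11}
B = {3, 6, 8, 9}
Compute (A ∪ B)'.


U = {1, 2, 3, 4, 5, 6, 7, 8, 9, 10, 11}
A = {5, 7, 10, 11}, B = {3, 6, 8, 9}
A ∪ B = {3, 5, 6, 7, 8, 9, 10, 11}
(A ∪ B)' = U \ (A ∪ B) = {1, 2, 4}
Verification via A' ∩ B': A' = {1, 2, 3, 4, 6, 8, 9}, B' = {1, 2, 4, 5, 7, 10, 11}
A' ∩ B' = {1, 2, 4} ✓

{1, 2, 4}


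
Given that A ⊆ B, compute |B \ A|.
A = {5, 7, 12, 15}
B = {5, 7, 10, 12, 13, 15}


Set A = {5, 7, 12, 15}, |A| = 4
Set B = {5, 7, 10, 12, 13, 15}, |B| = 6
Since A ⊆ B: B \ A = {10, 13}
|B| - |A| = 6 - 4 = 2

2


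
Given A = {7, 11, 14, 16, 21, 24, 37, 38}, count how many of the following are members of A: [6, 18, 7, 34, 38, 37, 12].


Set A = {7, 11, 14, 16, 21, 24, 37, 38}
Candidates: [6, 18, 7, 34, 38, 37, 12]
Check each candidate:
6 ∉ A, 18 ∉ A, 7 ∈ A, 34 ∉ A, 38 ∈ A, 37 ∈ A, 12 ∉ A
Count of candidates in A: 3

3


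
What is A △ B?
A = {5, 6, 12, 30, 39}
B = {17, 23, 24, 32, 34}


Set A = {5, 6, 12, 30, 39}
Set B = {17, 23, 24, 32, 34}
A △ B = (A \ B) ∪ (B \ A)
Elements in A but not B: {5, 6, 12, 30, 39}
Elements in B but not A: {17, 23, 24, 32, 34}
A △ B = {5, 6, 12, 17, 23, 24, 30, 32, 34, 39}

{5, 6, 12, 17, 23, 24, 30, 32, 34, 39}


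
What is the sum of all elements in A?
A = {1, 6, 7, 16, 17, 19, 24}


Set A = {1, 6, 7, 16, 17, 19, 24}
Sum = 1 + 6 + 7 + 16 + 17 + 19 + 24 = 90

90


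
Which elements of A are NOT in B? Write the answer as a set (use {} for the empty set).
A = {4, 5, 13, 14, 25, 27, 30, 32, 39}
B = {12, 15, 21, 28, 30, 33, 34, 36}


Set A = {4, 5, 13, 14, 25, 27, 30, 32, 39}
Set B = {12, 15, 21, 28, 30, 33, 34, 36}
Check each element of A against B:
4 ∉ B (include), 5 ∉ B (include), 13 ∉ B (include), 14 ∉ B (include), 25 ∉ B (include), 27 ∉ B (include), 30 ∈ B, 32 ∉ B (include), 39 ∉ B (include)
Elements of A not in B: {4, 5, 13, 14, 25, 27, 32, 39}

{4, 5, 13, 14, 25, 27, 32, 39}


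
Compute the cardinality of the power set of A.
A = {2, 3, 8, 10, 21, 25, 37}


Set A = {2, 3, 8, 10, 21, 25, 37}
|A| = 7
The power set P(A) contains all subsets of A.
|P(A)| = 2^|A| = 2^7 = 128

128


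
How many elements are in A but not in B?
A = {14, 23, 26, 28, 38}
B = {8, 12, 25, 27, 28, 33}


Set A = {14, 23, 26, 28, 38}
Set B = {8, 12, 25, 27, 28, 33}
A \ B = {14, 23, 26, 38}
|A \ B| = 4

4


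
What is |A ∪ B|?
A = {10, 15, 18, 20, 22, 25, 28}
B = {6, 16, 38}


Set A = {10, 15, 18, 20, 22, 25, 28}, |A| = 7
Set B = {6, 16, 38}, |B| = 3
A ∩ B = {}, |A ∩ B| = 0
|A ∪ B| = |A| + |B| - |A ∩ B| = 7 + 3 - 0 = 10

10


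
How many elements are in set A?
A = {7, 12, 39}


Set A = {7, 12, 39}
Listing elements: 7, 12, 39
Counting: 3 elements
|A| = 3

3


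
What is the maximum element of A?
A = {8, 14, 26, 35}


Set A = {8, 14, 26, 35}
Elements in ascending order: 8, 14, 26, 35
The largest element is 35.

35


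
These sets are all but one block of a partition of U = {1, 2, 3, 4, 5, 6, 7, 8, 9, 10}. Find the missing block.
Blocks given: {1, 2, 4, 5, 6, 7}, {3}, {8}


U = {1, 2, 3, 4, 5, 6, 7, 8, 9, 10}
Shown blocks: {1, 2, 4, 5, 6, 7}, {3}, {8}
A partition's blocks are pairwise disjoint and cover U, so the missing block = U \ (union of shown blocks).
Union of shown blocks: {1, 2, 3, 4, 5, 6, 7, 8}
Missing block = U \ (union) = {9, 10}

{9, 10}


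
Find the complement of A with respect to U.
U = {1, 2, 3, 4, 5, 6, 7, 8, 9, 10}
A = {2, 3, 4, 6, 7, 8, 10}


Universal set U = {1, 2, 3, 4, 5, 6, 7, 8, 9, 10}
Set A = {2, 3, 4, 6, 7, 8, 10}
A' = U \ A = elements in U but not in A
Checking each element of U:
1 (not in A, include), 2 (in A, exclude), 3 (in A, exclude), 4 (in A, exclude), 5 (not in A, include), 6 (in A, exclude), 7 (in A, exclude), 8 (in A, exclude), 9 (not in A, include), 10 (in A, exclude)
A' = {1, 5, 9}

{1, 5, 9}
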